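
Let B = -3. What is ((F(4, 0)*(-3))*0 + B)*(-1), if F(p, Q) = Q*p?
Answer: 3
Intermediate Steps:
((F(4, 0)*(-3))*0 + B)*(-1) = (((0*4)*(-3))*0 - 3)*(-1) = ((0*(-3))*0 - 3)*(-1) = (0*0 - 3)*(-1) = (0 - 3)*(-1) = -3*(-1) = 3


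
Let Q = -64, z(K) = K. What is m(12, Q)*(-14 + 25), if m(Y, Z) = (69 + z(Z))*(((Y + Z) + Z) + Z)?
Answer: -9900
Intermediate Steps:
m(Y, Z) = (69 + Z)*(Y + 3*Z) (m(Y, Z) = (69 + Z)*(((Y + Z) + Z) + Z) = (69 + Z)*((Y + 2*Z) + Z) = (69 + Z)*(Y + 3*Z))
m(12, Q)*(-14 + 25) = (3*(-64)**2 + 69*12 + 207*(-64) + 12*(-64))*(-14 + 25) = (3*4096 + 828 - 13248 - 768)*11 = (12288 + 828 - 13248 - 768)*11 = -900*11 = -9900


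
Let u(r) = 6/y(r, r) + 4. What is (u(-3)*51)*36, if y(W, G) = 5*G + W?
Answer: 6732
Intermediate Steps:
y(W, G) = W + 5*G
u(r) = 4 + 1/r (u(r) = 6/(r + 5*r) + 4 = 6/((6*r)) + 4 = 6*(1/(6*r)) + 4 = 1/r + 4 = 4 + 1/r)
(u(-3)*51)*36 = ((4 + 1/(-3))*51)*36 = ((4 - ⅓)*51)*36 = ((11/3)*51)*36 = 187*36 = 6732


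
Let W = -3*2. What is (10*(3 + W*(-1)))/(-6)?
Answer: -15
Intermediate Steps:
W = -6
(10*(3 + W*(-1)))/(-6) = (10*(3 - 6*(-1)))/(-6) = (10*(3 + 6))*(-⅙) = (10*9)*(-⅙) = 90*(-⅙) = -15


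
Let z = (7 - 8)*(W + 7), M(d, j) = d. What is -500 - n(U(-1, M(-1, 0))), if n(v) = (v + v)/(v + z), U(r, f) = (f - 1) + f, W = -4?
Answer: -501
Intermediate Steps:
z = -3 (z = (7 - 8)*(-4 + 7) = -1*3 = -3)
U(r, f) = -1 + 2*f (U(r, f) = (-1 + f) + f = -1 + 2*f)
n(v) = 2*v/(-3 + v) (n(v) = (v + v)/(v - 3) = (2*v)/(-3 + v) = 2*v/(-3 + v))
-500 - n(U(-1, M(-1, 0))) = -500 - 2*(-1 + 2*(-1))/(-3 + (-1 + 2*(-1))) = -500 - 2*(-1 - 2)/(-3 + (-1 - 2)) = -500 - 2*(-3)/(-3 - 3) = -500 - 2*(-3)/(-6) = -500 - 2*(-3)*(-1)/6 = -500 - 1*1 = -500 - 1 = -501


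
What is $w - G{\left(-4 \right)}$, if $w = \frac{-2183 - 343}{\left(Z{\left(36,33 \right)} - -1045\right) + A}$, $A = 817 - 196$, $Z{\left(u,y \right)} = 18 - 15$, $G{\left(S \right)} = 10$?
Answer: $- \frac{19216}{1669} \approx -11.513$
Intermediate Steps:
$Z{\left(u,y \right)} = 3$ ($Z{\left(u,y \right)} = 18 - 15 = 3$)
$A = 621$
$w = - \frac{2526}{1669}$ ($w = \frac{-2183 - 343}{\left(3 - -1045\right) + 621} = - \frac{2526}{\left(3 + 1045\right) + 621} = - \frac{2526}{1048 + 621} = - \frac{2526}{1669} \approx -1.5135$)
$w - G{\left(-4 \right)} = - \frac{2526}{1669} - 10 = - \frac{19216}{1669}$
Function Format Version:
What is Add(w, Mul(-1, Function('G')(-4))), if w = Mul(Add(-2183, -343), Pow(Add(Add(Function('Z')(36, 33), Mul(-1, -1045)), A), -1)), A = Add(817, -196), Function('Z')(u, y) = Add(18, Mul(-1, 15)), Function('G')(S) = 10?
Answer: Rational(-19216, 1669) ≈ -11.513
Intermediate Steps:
Function('Z')(u, y) = 3 (Function('Z')(u, y) = Add(18, -15) = 3)
A = 621
w = Rational(-2526, 1669) (w = Mul(Add(-2183, -343), Pow(Add(Add(3, Mul(-1, -1045)), 621), -1)) = Mul(-2526, Pow(Add(Add(3, 1045), 621), -1)) = Mul(-2526, Pow(Add(1048, 621), -1)) = Mul(-2526, Pow(1669, -1)) = Mul(-2526, Rational(1, 1669)) = Rational(-2526, 1669) ≈ -1.5135)
Add(w, Mul(-1, Function('G')(-4))) = Add(Rational(-2526, 1669), Mul(-1, 10)) = Add(Rational(-2526, 1669), -10) = Rational(-19216, 1669)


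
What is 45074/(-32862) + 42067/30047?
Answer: 14033638/493702257 ≈ 0.028425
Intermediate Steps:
45074/(-32862) + 42067/30047 = 45074*(-1/32862) + 42067*(1/30047) = -22537/16431 + 42067/30047 = 14033638/493702257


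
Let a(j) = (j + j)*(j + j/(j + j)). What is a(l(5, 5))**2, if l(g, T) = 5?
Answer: 3025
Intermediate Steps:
a(j) = 2*j*(1/2 + j) (a(j) = (2*j)*(j + j/((2*j))) = (2*j)*(j + j*(1/(2*j))) = (2*j)*(j + 1/2) = (2*j)*(1/2 + j) = 2*j*(1/2 + j))
a(l(5, 5))**2 = (5*(1 + 2*5))**2 = (5*(1 + 10))**2 = (5*11)**2 = 55**2 = 3025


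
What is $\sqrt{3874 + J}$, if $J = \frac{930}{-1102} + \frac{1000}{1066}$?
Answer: $\frac{\sqrt{334139476993751}}{293683} \approx 62.242$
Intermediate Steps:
$J = \frac{27655}{293683}$ ($J = 930 \left(- \frac{1}{1102}\right) + 1000 \cdot \frac{1}{1066} = - \frac{465}{551} + \frac{500}{533} = \frac{27655}{293683} \approx 0.094166$)
$\sqrt{3874 + J} = \sqrt{3874 + \frac{27655}{293683}} = \sqrt{\frac{1137755597}{293683}} = \frac{\sqrt{334139476993751}}{293683}$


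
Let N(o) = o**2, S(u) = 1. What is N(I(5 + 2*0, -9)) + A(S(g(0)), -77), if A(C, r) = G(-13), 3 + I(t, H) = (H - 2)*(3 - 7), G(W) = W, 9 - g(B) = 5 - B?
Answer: 1668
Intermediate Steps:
g(B) = 4 + B (g(B) = 9 - (5 - B) = 9 + (-5 + B) = 4 + B)
I(t, H) = 5 - 4*H (I(t, H) = -3 + (H - 2)*(3 - 7) = -3 + (-2 + H)*(-4) = -3 + (8 - 4*H) = 5 - 4*H)
A(C, r) = -13
N(I(5 + 2*0, -9)) + A(S(g(0)), -77) = (5 - 4*(-9))**2 - 13 = (5 + 36)**2 - 13 = 41**2 - 13 = 1681 - 13 = 1668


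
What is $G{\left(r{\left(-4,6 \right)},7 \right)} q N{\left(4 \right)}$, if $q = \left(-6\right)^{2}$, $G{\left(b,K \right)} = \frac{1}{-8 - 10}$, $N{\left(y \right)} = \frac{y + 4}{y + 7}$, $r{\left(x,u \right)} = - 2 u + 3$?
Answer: $- \frac{16}{11} \approx -1.4545$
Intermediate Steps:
$r{\left(x,u \right)} = 3 - 2 u$
$N{\left(y \right)} = \frac{4 + y}{7 + y}$
$G{\left(b,K \right)} = - \frac{1}{18}$ ($G{\left(b,K \right)} = \frac{1}{-18} = - \frac{1}{18}$)
$q = 36$
$G{\left(r{\left(-4,6 \right)},7 \right)} q N{\left(4 \right)} = \left(- \frac{1}{18}\right) 36 \frac{4 + 4}{7 + 4} = - 2 \cdot \frac{1}{11} \cdot 8 = \left(-2\right) \frac{8}{11} = - \frac{16}{11}$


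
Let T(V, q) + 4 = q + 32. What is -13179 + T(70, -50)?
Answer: -13201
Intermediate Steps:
T(V, q) = 28 + q (T(V, q) = -4 + (q + 32) = -4 + (32 + q) = 28 + q)
-13179 + T(70, -50) = -13179 + (28 - 50) = -13179 - 22 = -13201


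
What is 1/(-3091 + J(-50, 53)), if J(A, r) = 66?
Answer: -1/3025 ≈ -0.00033058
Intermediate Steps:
1/(-3091 + J(-50, 53)) = 1/(-3091 + 66) = 1/(-3025) = -1/3025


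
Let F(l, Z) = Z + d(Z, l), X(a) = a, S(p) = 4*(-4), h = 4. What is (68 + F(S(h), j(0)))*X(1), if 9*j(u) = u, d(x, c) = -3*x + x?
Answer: 68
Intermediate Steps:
S(p) = -16
d(x, c) = -2*x
j(u) = u/9
F(l, Z) = -Z (F(l, Z) = Z - 2*Z = -Z)
(68 + F(S(h), j(0)))*X(1) = (68 - 0/9)*1 = (68 - 1*0)*1 = (68 + 0)*1 = 68*1 = 68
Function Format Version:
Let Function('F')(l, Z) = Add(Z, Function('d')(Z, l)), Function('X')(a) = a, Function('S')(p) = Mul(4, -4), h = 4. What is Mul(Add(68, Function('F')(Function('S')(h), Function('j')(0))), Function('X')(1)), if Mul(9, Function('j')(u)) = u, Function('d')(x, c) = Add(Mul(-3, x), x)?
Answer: 68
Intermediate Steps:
Function('S')(p) = -16
Function('d')(x, c) = Mul(-2, x)
Function('j')(u) = Mul(Rational(1, 9), u)
Function('F')(l, Z) = Mul(-1, Z) (Function('F')(l, Z) = Add(Z, Mul(-2, Z)) = Mul(-1, Z))
Mul(Add(68, Function('F')(Function('S')(h), Function('j')(0))), Function('X')(1)) = Mul(Add(68, Mul(-1, Mul(Rational(1, 9), 0))), 1) = Mul(Add(68, Mul(-1, 0)), 1) = Mul(Add(68, 0), 1) = Mul(68, 1) = 68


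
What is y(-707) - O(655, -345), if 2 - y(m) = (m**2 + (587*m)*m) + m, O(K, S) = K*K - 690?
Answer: -294338838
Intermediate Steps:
O(K, S) = -690 + K**2 (O(K, S) = K**2 - 690 = -690 + K**2)
y(m) = 2 - m - 588*m**2 (y(m) = 2 - ((m**2 + (587*m)*m) + m) = 2 - ((m**2 + 587*m**2) + m) = 2 - (588*m**2 + m) = 2 - (m + 588*m**2) = 2 + (-m - 588*m**2) = 2 - m - 588*m**2)
y(-707) - O(655, -345) = (2 - 1*(-707) - 588*(-707)**2) - (-690 + 655**2) = (2 + 707 - 588*499849) - (-690 + 429025) = (2 + 707 - 293911212) - 1*428335 = -293910503 - 428335 = -294338838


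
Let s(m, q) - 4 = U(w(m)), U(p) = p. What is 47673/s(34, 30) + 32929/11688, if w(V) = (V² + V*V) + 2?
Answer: 316765723/13546392 ≈ 23.384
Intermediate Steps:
w(V) = 2 + 2*V² (w(V) = (V² + V²) + 2 = 2*V² + 2 = 2 + 2*V²)
s(m, q) = 6 + 2*m² (s(m, q) = 4 + (2 + 2*m²) = 6 + 2*m²)
47673/s(34, 30) + 32929/11688 = 47673/(6 + 2*34²) + 32929/11688 = 47673/(6 + 2*1156) + 32929*(1/11688) = 47673/(6 + 2312) + 32929/11688 = 47673/2318 + 32929/11688 = 316765723/13546392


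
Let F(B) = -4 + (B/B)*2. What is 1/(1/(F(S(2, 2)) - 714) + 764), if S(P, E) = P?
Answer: 716/547023 ≈ 0.0013089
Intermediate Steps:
F(B) = -2 (F(B) = -4 + 1*2 = -4 + 2 = -2)
1/(1/(F(S(2, 2)) - 714) + 764) = 1/(1/(-2 - 714) + 764) = 1/(1/(-716) + 764) = 1/(-1/716 + 764) = 1/(547023/716) = 716/547023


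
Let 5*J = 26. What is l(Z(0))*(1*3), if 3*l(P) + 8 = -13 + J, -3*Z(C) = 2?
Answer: -79/5 ≈ -15.800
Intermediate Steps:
J = 26/5 (J = (1/5)*26 = 26/5 ≈ 5.2000)
Z(C) = -2/3 (Z(C) = -1/3*2 = -2/3)
l(P) = -79/15 (l(P) = -8/3 + (-13 + 26/5)/3 = -8/3 + (1/3)*(-39/5) = -8/3 - 13/5 = -79/15)
l(Z(0))*(1*3) = -79*3/15 = -79/15*3 = -79/5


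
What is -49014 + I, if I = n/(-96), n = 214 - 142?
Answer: -196059/4 ≈ -49015.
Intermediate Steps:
n = 72
I = -¾ (I = 72/(-96) = 72*(-1/96) = -¾ ≈ -0.75000)
-49014 + I = -49014 - ¾ = -196059/4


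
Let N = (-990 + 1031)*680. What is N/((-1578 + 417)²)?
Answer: 27880/1347921 ≈ 0.020684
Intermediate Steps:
N = 27880 (N = 41*680 = 27880)
N/((-1578 + 417)²) = 27880/((-1578 + 417)²) = 27880/((-1161)²) = 27880/1347921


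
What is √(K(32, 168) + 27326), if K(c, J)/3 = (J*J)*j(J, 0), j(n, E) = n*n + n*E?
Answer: √2389809854 ≈ 48886.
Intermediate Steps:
j(n, E) = n² + E*n
K(c, J) = 3*J⁴ (K(c, J) = 3*((J*J)*(J*(0 + J))) = 3*(J²*(J*J)) = 3*(J²*J²) = 3*J⁴)
√(K(32, 168) + 27326) = √(3*168⁴ + 27326) = √(3*796594176 + 27326) = √(2389782528 + 27326) = √2389809854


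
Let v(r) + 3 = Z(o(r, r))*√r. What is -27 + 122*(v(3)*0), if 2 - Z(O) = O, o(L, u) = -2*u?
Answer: -27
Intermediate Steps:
Z(O) = 2 - O
v(r) = -3 + √r*(2 + 2*r) (v(r) = -3 + (2 - (-2)*r)*√r = -3 + (2 + 2*r)*√r = -3 + √r*(2 + 2*r))
-27 + 122*(v(3)*0) = -27 + 122*((-3 + 2*√3*(1 + 3))*0) = -27 + 122*((-3 + 2*√3*4)*0) = -27 + 122*((-3 + 8*√3)*0) = -27 + 122*0 = -27 + 0 = -27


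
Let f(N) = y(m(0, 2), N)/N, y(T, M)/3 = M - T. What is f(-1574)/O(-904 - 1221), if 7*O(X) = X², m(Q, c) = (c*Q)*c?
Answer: 21/4515625 ≈ 4.6505e-6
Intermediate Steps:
m(Q, c) = Q*c² (m(Q, c) = (Q*c)*c = Q*c²)
y(T, M) = -3*T + 3*M (y(T, M) = 3*(M - T) = -3*T + 3*M)
O(X) = X²/7
f(N) = 3 (f(N) = (-0*2² + 3*N)/N = (-0*4 + 3*N)/N = (-3*0 + 3*N)/N = (0 + 3*N)/N = (3*N)/N = 3)
f(-1574)/O(-904 - 1221) = 3/(((-904 - 1221)²/7)) = 3/(((⅐)*(-2125)²)) = 3/(((⅐)*4515625)) = 3/(4515625/7) = 3*(7/4515625) = 21/4515625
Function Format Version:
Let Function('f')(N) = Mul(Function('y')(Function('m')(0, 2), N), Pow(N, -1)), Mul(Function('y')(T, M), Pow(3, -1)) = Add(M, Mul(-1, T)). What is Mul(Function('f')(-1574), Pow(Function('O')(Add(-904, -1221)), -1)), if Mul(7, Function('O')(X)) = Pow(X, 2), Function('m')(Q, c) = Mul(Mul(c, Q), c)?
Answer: Rational(21, 4515625) ≈ 4.6505e-6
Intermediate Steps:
Function('m')(Q, c) = Mul(Q, Pow(c, 2)) (Function('m')(Q, c) = Mul(Mul(Q, c), c) = Mul(Q, Pow(c, 2)))
Function('y')(T, M) = Add(Mul(-3, T), Mul(3, M)) (Function('y')(T, M) = Mul(3, Add(M, Mul(-1, T))) = Add(Mul(-3, T), Mul(3, M)))
Function('O')(X) = Mul(Rational(1, 7), Pow(X, 2))
Function('f')(N) = 3 (Function('f')(N) = Mul(Add(Mul(-3, Mul(0, Pow(2, 2))), Mul(3, N)), Pow(N, -1)) = Mul(Add(Mul(-3, Mul(0, 4)), Mul(3, N)), Pow(N, -1)) = Mul(Add(Mul(-3, 0), Mul(3, N)), Pow(N, -1)) = Mul(Add(0, Mul(3, N)), Pow(N, -1)) = Mul(Mul(3, N), Pow(N, -1)) = 3)
Mul(Function('f')(-1574), Pow(Function('O')(Add(-904, -1221)), -1)) = Mul(3, Pow(Mul(Rational(1, 7), Pow(Add(-904, -1221), 2)), -1)) = Mul(3, Pow(Mul(Rational(1, 7), Pow(-2125, 2)), -1)) = Mul(3, Pow(Mul(Rational(1, 7), 4515625), -1)) = Mul(3, Pow(Rational(4515625, 7), -1)) = Mul(3, Rational(7, 4515625)) = Rational(21, 4515625)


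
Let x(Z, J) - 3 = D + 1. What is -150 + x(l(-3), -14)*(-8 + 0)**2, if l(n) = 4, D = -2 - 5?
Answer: -342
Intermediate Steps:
D = -7
x(Z, J) = -3 (x(Z, J) = 3 + (-7 + 1) = 3 - 6 = -3)
-150 + x(l(-3), -14)*(-8 + 0)**2 = -150 - 3*(-8 + 0)**2 = -150 - 3*(-8)**2 = -150 - 3*64 = -150 - 192 = -342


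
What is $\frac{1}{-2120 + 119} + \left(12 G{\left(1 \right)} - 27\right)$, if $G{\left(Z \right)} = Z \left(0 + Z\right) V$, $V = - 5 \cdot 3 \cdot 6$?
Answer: $- \frac{2215108}{2001} \approx -1107.0$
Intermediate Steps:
$V = -90$ ($V = \left(-5\right) 18 = -90$)
$G{\left(Z \right)} = - 90 Z^{2}$ ($G{\left(Z \right)} = Z \left(0 + Z\right) \left(-90\right) = Z Z \left(-90\right) = Z^{2} \left(-90\right) = - 90 Z^{2}$)
$\frac{1}{-2120 + 119} + \left(12 G{\left(1 \right)} - 27\right) = \frac{1}{-2120 + 119} + \left(12 \left(- 90 \cdot 1^{2}\right) - 27\right) = \frac{1}{-2001} + \left(12 \left(\left(-90\right) 1\right) - 27\right) = - \frac{1}{2001} + \left(12 \left(-90\right) - 27\right) = - \frac{1}{2001} - 1107 = - \frac{2215108}{2001}$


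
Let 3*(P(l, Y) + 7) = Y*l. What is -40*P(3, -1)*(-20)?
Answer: -6400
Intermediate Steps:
P(l, Y) = -7 + Y*l/3 (P(l, Y) = -7 + (Y*l)/3 = -7 + Y*l/3)
-40*P(3, -1)*(-20) = -40*(-7 + (1/3)*(-1)*3)*(-20) = -40*(-7 - 1)*(-20) = -40*(-8)*(-20) = 320*(-20) = -6400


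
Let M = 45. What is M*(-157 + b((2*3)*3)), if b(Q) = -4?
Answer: -7245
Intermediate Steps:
M*(-157 + b((2*3)*3)) = 45*(-157 - 4) = 45*(-161) = -7245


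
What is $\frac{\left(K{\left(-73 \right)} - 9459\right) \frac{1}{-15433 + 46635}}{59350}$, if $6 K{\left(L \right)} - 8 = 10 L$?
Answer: $- \frac{14369}{2777758050} \approx -5.1729 \cdot 10^{-6}$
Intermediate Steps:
$K{\left(L \right)} = \frac{4}{3} + \frac{5 L}{3}$ ($K{\left(L \right)} = \frac{4}{3} + \frac{10 L}{6} = \frac{4}{3} + \frac{5 L}{3}$)
$\frac{\left(K{\left(-73 \right)} - 9459\right) \frac{1}{-15433 + 46635}}{59350} = \frac{\left(\left(\frac{4}{3} + \frac{5}{3} \left(-73\right)\right) - 9459\right) \frac{1}{-15433 + 46635}}{59350} = \frac{\left(\frac{4}{3} - \frac{365}{3}\right) - 9459}{31202} \cdot \frac{1}{59350} = \left(- \frac{361}{3} - 9459\right) \frac{1}{31202} \cdot \frac{1}{59350} = \left(- \frac{28738}{3}\right) \frac{1}{31202} \cdot \frac{1}{59350} = \left(- \frac{14369}{46803}\right) \frac{1}{59350} = - \frac{14369}{2777758050}$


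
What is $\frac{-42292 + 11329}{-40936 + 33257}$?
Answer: $\frac{30963}{7679} \approx 4.0322$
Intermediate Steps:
$\frac{-42292 + 11329}{-40936 + 33257} = - \frac{30963}{-7679} = \left(-30963\right) \left(- \frac{1}{7679}\right) = \frac{30963}{7679}$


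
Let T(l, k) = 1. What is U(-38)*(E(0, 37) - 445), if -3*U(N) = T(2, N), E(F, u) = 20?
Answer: 425/3 ≈ 141.67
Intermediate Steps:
U(N) = -⅓ (U(N) = -⅓*1 = -⅓)
U(-38)*(E(0, 37) - 445) = -(20 - 445)/3 = -⅓*(-425) = 425/3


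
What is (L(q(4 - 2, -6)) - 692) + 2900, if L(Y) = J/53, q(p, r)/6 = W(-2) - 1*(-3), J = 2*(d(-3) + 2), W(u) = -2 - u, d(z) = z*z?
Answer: 117046/53 ≈ 2208.4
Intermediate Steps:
d(z) = z²
J = 22 (J = 2*((-3)² + 2) = 2*(9 + 2) = 2*11 = 22)
q(p, r) = 18 (q(p, r) = 6*((-2 - 1*(-2)) - 1*(-3)) = 6*((-2 + 2) + 3) = 6*(0 + 3) = 6*3 = 18)
L(Y) = 22/53
(L(q(4 - 2, -6)) - 692) + 2900 = (22/53 - 692) + 2900 = -36654/53 + 2900 = 117046/53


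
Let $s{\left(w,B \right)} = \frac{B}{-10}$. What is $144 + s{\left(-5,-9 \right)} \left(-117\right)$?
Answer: $\frac{387}{10} \approx 38.7$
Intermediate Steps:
$s{\left(w,B \right)} = - \frac{B}{10}$ ($s{\left(w,B \right)} = B \left(- \frac{1}{10}\right) = - \frac{B}{10}$)
$144 + s{\left(-5,-9 \right)} \left(-117\right) = 144 + \left(- \frac{1}{10}\right) \left(-9\right) \left(-117\right) = 144 + \frac{9}{10} \left(-117\right) = 144 - \frac{1053}{10} = \frac{387}{10}$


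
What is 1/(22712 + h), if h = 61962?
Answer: 1/84674 ≈ 1.1810e-5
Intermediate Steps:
1/(22712 + h) = 1/(22712 + 61962) = 1/84674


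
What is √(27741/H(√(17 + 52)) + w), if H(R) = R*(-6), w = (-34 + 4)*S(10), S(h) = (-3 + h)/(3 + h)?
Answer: √(-51990120 - 215658534*√69)/1794 ≈ 23.932*I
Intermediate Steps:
S(h) = (-3 + h)/(3 + h)
w = -210/13 (w = (-34 + 4)*((-3 + 10)/(3 + 10)) = -30*7/13 = -210/13 ≈ -16.154)
H(R) = -6*R
√(27741/H(√(17 + 52)) + w) = √(27741/((-6*√(17 + 52))) - 210/13) = √(27741/((-6*√69)) - 210/13) = √(27741*(-√69/414) - 210/13) = √(-9247*√69/138 - 210/13) = √(-210/13 - 9247*√69/138)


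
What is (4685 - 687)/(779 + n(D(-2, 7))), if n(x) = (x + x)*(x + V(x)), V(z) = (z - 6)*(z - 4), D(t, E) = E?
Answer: 3998/919 ≈ 4.3504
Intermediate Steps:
V(z) = (-6 + z)*(-4 + z)
n(x) = 2*x*(24 + x² - 9*x) (n(x) = (x + x)*(x + (24 + x² - 10*x)) = (2*x)*(24 + x² - 9*x) = 2*x*(24 + x² - 9*x))
(4685 - 687)/(779 + n(D(-2, 7))) = (4685 - 687)/(779 + 2*7*(24 + 7² - 9*7)) = 3998/(779 + 2*7*(24 + 49 - 63)) = 3998/(779 + 2*7*10) = 3998/(779 + 140) = 3998/919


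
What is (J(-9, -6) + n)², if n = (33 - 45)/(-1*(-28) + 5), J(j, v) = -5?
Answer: 3481/121 ≈ 28.769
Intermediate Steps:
n = -4/11 (n = -12/(28 + 5) = -12/33 = -12*1/33 = -4/11 ≈ -0.36364)
(J(-9, -6) + n)² = (-5 - 4/11)² = (-59/11)² = 3481/121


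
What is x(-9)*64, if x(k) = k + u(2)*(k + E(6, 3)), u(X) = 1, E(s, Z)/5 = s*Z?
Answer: 4608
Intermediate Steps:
E(s, Z) = 5*Z*s (E(s, Z) = 5*(s*Z) = 5*(Z*s) = 5*Z*s)
x(k) = 90 + 2*k (x(k) = k + 1*(k + 5*3*6) = k + 1*(k + 90) = k + 1*(90 + k) = k + (90 + k) = 90 + 2*k)
x(-9)*64 = (90 + 2*(-9))*64 = (90 - 18)*64 = 72*64 = 4608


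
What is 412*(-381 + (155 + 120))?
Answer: -43672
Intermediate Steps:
412*(-381 + (155 + 120)) = 412*(-381 + 275) = 412*(-106) = -43672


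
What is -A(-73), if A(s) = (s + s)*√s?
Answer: 146*I*√73 ≈ 1247.4*I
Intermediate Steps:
A(s) = 2*s^(3/2) (A(s) = (2*s)*√s = 2*s^(3/2))
-A(-73) = -2*(-73)^(3/2) = -2*(-73*I*√73) = -(-146)*I*√73 = 146*I*√73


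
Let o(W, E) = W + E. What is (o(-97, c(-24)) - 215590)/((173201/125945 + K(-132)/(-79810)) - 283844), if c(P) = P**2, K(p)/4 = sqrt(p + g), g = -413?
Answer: 61690276466080081657274364005/81401369507214686842928504181 - 10892856511395774110*I*sqrt(545)/81401369507214686842928504181 ≈ 0.75785 - 3.124e-9*I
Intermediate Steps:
K(p) = 4*sqrt(-413 + p) (K(p) = 4*sqrt(p - 413) = 4*sqrt(-413 + p))
o(W, E) = E + W
(o(-97, c(-24)) - 215590)/((173201/125945 + K(-132)/(-79810)) - 283844) = (((-24)**2 - 97) - 215590)/((173201/125945 + (4*sqrt(-413 - 132))/(-79810)) - 283844) = ((576 - 97) - 215590)/((173201*(1/125945) + (4*sqrt(-545))*(-1/79810)) - 283844) = (479 - 215590)/((173201/125945 + (4*(I*sqrt(545)))*(-1/79810)) - 283844) = -215111/((173201/125945 + (4*I*sqrt(545))*(-1/79810)) - 283844) = -215111/((173201/125945 - 2*I*sqrt(545)/39905) - 283844) = -215111/(-35748559379/125945 - 2*I*sqrt(545)/39905)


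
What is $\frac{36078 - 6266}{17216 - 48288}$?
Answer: $- \frac{7453}{7768} \approx -0.95945$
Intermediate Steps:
$\frac{36078 - 6266}{17216 - 48288} = \frac{29812}{-31072} = 29812 \left(- \frac{1}{31072}\right) = - \frac{7453}{7768}$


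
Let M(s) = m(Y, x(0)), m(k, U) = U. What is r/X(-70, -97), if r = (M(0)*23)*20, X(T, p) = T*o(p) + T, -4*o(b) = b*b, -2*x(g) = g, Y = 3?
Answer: 0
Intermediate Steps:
x(g) = -g/2
M(s) = 0 (M(s) = -½*0 = 0)
o(b) = -b²/4 (o(b) = -b*b/4 = -b²/4)
X(T, p) = T - T*p²/4 (X(T, p) = T*(-p²/4) + T = -T*p²/4 + T = T - T*p²/4)
r = 0 (r = (0*23)*20 = 0*20 = 0)
r/X(-70, -97) = 0/(((¼)*(-70)*(4 - 1*(-97)²))) = 0/(((¼)*(-70)*(4 - 1*9409))) = 0/(((¼)*(-70)*(4 - 9409))) = 0/(((¼)*(-70)*(-9405))) = 0/(329175/2) = 0*(2/329175) = 0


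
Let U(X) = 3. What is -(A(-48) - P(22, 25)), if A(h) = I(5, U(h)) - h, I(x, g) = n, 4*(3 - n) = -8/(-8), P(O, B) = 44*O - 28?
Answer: 3557/4 ≈ 889.25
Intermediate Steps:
P(O, B) = -28 + 44*O
n = 11/4 (n = 3 - (-2)/(-8) = 3 - (-2)*(-1)/8 = 3 - ¼*1 = 3 - ¼ = 11/4 ≈ 2.7500)
I(x, g) = 11/4
A(h) = 11/4 - h
-(A(-48) - P(22, 25)) = -((11/4 - 1*(-48)) - (-28 + 44*22)) = -((11/4 + 48) - (-28 + 968)) = -(203/4 - 1*940) = -(203/4 - 940) = -1*(-3557/4) = 3557/4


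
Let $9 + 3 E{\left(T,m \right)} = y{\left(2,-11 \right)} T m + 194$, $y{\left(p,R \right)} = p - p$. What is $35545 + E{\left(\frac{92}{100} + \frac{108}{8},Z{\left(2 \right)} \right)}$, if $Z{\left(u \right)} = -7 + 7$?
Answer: $\frac{106820}{3} \approx 35607.0$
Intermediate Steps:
$y{\left(p,R \right)} = 0$
$Z{\left(u \right)} = 0$
$E{\left(T,m \right)} = \frac{185}{3}$ ($E{\left(T,m \right)} = -3 + \frac{0 T m + 194}{3} = -3 + \frac{0 m + 194}{3} = -3 + \frac{0 + 194}{3} = -3 + \frac{1}{3} \cdot 194 = -3 + \frac{194}{3} = \frac{185}{3}$)
$35545 + E{\left(\frac{92}{100} + \frac{108}{8},Z{\left(2 \right)} \right)} = 35545 + \frac{185}{3} = \frac{106820}{3}$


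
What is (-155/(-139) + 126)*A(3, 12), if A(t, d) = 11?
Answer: 194359/139 ≈ 1398.3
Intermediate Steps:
(-155/(-139) + 126)*A(3, 12) = (-155/(-139) + 126)*11 = (-155*(-1/139) + 126)*11 = (155/139 + 126)*11 = (17669/139)*11 = 194359/139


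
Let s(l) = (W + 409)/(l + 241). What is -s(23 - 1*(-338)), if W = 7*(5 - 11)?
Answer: -367/602 ≈ -0.60963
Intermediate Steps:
W = -42 (W = 7*(-6) = -42)
s(l) = 367/(241 + l) (s(l) = (-42 + 409)/(l + 241) = 367/(241 + l))
-s(23 - 1*(-338)) = -367/(241 + (23 - 1*(-338))) = -367/(241 + (23 + 338)) = -367/(241 + 361) = -367/602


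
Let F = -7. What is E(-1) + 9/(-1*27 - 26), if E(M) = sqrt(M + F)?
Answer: -9/53 + 2*I*sqrt(2) ≈ -0.16981 + 2.8284*I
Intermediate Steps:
E(M) = sqrt(-7 + M) (E(M) = sqrt(M - 7) = sqrt(-7 + M))
E(-1) + 9/(-1*27 - 26) = sqrt(-7 - 1) + 9/(-1*27 - 26) = sqrt(-8) + 9/(-27 - 26) = 2*I*sqrt(2) + 9/(-53) = 2*I*sqrt(2) + 9*(-1/53) = 2*I*sqrt(2) - 9/53 = -9/53 + 2*I*sqrt(2)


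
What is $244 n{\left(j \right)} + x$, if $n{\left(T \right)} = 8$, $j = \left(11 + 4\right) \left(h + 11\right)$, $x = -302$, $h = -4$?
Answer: $1650$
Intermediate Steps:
$j = 105$ ($j = \left(11 + 4\right) \left(-4 + 11\right) = 15 \cdot 7 = 105$)
$244 n{\left(j \right)} + x = 244 \cdot 8 - 302 = 1952 - 302 = 1650$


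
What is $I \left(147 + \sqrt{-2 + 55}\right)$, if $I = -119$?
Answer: $-17493 - 119 \sqrt{53} \approx -18359.0$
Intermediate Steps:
$I \left(147 + \sqrt{-2 + 55}\right) = - 119 \left(147 + \sqrt{-2 + 55}\right) = - 119 \left(147 + \sqrt{53}\right) = -17493 - 119 \sqrt{53}$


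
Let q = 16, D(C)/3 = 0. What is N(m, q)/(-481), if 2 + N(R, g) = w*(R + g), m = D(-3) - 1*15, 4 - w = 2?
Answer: 0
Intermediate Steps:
w = 2 (w = 4 - 1*2 = 4 - 2 = 2)
D(C) = 0 (D(C) = 3*0 = 0)
m = -15 (m = 0 - 1*15 = 0 - 15 = -15)
N(R, g) = -2 + 2*R + 2*g (N(R, g) = -2 + 2*(R + g) = -2 + (2*R + 2*g) = -2 + 2*R + 2*g)
N(m, q)/(-481) = (-2 + 2*(-15) + 2*16)/(-481) = (-2 - 30 + 32)*(-1/481) = 0*(-1/481) = 0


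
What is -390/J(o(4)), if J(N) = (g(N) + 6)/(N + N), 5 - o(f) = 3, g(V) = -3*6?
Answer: 130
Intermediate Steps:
g(V) = -18
o(f) = 2 (o(f) = 5 - 1*3 = 5 - 3 = 2)
J(N) = -6/N (J(N) = (-18 + 6)/(N + N) = -12*1/(2*N) = -6/N)
-390/J(o(4)) = -390/((-6/2)) = -390/((-6*½)) = -390/(-3) = -390*(-⅓) = 130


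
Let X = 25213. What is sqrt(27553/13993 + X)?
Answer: sqrt(4937193036566)/13993 ≈ 158.79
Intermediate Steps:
sqrt(27553/13993 + X) = sqrt(27553/13993 + 25213) = sqrt(352833062/13993) = sqrt(4937193036566)/13993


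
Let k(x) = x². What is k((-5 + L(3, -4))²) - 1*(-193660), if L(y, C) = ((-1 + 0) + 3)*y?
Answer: 193661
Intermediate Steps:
L(y, C) = 2*y (L(y, C) = (-1 + 3)*y = 2*y)
k((-5 + L(3, -4))²) - 1*(-193660) = ((-5 + 2*3)²)² - 1*(-193660) = ((-5 + 6)²)² + 193660 = (1²)² + 193660 = 1² + 193660 = 1 + 193660 = 193661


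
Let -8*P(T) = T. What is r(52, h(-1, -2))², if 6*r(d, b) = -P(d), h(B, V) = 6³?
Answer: 169/144 ≈ 1.1736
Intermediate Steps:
P(T) = -T/8
h(B, V) = 216
r(d, b) = d/48 (r(d, b) = (-(-1)*d/8)/6 = (d/8)/6 = d/48)
r(52, h(-1, -2))² = ((1/48)*52)² = (13/12)² = 169/144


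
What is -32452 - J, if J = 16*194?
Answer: -35556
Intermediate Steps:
J = 3104
-32452 - J = -32452 - 1*3104 = -32452 - 3104 = -35556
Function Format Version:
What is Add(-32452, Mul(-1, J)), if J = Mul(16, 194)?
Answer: -35556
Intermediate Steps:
J = 3104
Add(-32452, Mul(-1, J)) = Add(-32452, Mul(-1, 3104)) = Add(-32452, -3104) = -35556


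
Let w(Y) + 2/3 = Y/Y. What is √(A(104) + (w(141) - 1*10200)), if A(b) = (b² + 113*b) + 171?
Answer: √112854/3 ≈ 111.98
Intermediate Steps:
w(Y) = ⅓ (w(Y) = -⅔ + Y/Y = -⅔ + 1 = ⅓)
A(b) = 171 + b² + 113*b
√(A(104) + (w(141) - 1*10200)) = √((171 + 104² + 113*104) + (⅓ - 1*10200)) = √((171 + 10816 + 11752) + (⅓ - 10200)) = √(22739 - 30599/3) = √(37618/3) = √112854/3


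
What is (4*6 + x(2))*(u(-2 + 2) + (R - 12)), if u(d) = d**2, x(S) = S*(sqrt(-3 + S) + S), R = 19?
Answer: 196 + 14*I ≈ 196.0 + 14.0*I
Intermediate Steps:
x(S) = S*(S + sqrt(-3 + S))
(4*6 + x(2))*(u(-2 + 2) + (R - 12)) = (4*6 + 2*(2 + sqrt(-3 + 2)))*((-2 + 2)**2 + (19 - 12)) = (24 + 2*(2 + sqrt(-1)))*(0**2 + 7) = (24 + 2*(2 + I))*(0 + 7) = (24 + (4 + 2*I))*7 = (28 + 2*I)*7 = 196 + 14*I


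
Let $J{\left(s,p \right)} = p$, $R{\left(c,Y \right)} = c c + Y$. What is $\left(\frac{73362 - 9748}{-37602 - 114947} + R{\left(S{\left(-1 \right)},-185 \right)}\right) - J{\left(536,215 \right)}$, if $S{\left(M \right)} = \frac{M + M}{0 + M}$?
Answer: $- \frac{60473018}{152549} \approx -396.42$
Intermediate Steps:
$S{\left(M \right)} = 2$ ($S{\left(M \right)} = \frac{2 M}{M} = 2$)
$R{\left(c,Y \right)} = Y + c^{2}$ ($R{\left(c,Y \right)} = c^{2} + Y = Y + c^{2}$)
$\left(\frac{73362 - 9748}{-37602 - 114947} + R{\left(S{\left(-1 \right)},-185 \right)}\right) - J{\left(536,215 \right)} = \left(\frac{73362 - 9748}{-37602 - 114947} - \left(185 - 2^{2}\right)\right) - 215 = \left(\frac{63614}{-152549} + \left(-185 + 4\right)\right) - 215 = \left(63614 \left(- \frac{1}{152549}\right) - 181\right) - 215 = \left(- \frac{63614}{152549} - 181\right) - 215 = - \frac{27674983}{152549} - 215 = - \frac{60473018}{152549}$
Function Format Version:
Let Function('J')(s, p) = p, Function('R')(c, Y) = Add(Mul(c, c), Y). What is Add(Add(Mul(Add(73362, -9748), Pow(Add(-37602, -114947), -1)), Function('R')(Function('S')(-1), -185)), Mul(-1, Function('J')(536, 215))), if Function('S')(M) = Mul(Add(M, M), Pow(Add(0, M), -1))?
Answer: Rational(-60473018, 152549) ≈ -396.42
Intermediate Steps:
Function('S')(M) = 2 (Function('S')(M) = Mul(Mul(2, M), Pow(M, -1)) = 2)
Function('R')(c, Y) = Add(Y, Pow(c, 2)) (Function('R')(c, Y) = Add(Pow(c, 2), Y) = Add(Y, Pow(c, 2)))
Add(Add(Mul(Add(73362, -9748), Pow(Add(-37602, -114947), -1)), Function('R')(Function('S')(-1), -185)), Mul(-1, Function('J')(536, 215))) = Add(Add(Mul(Add(73362, -9748), Pow(Add(-37602, -114947), -1)), Add(-185, Pow(2, 2))), Mul(-1, 215)) = Add(Add(Mul(63614, Pow(-152549, -1)), Add(-185, 4)), -215) = Add(Add(Mul(63614, Rational(-1, 152549)), -181), -215) = Add(Add(Rational(-63614, 152549), -181), -215) = Add(Rational(-27674983, 152549), -215) = Rational(-60473018, 152549)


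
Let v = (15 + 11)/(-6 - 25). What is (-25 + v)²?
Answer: 641601/961 ≈ 667.64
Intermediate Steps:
v = -26/31 (v = 26/(-31) = 26*(-1/31) = -26/31 ≈ -0.83871)
(-25 + v)² = (-25 - 26/31)² = (-801/31)² = 641601/961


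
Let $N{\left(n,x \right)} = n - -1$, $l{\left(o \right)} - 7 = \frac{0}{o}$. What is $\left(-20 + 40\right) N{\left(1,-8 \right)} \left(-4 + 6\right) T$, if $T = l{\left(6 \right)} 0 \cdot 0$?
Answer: $0$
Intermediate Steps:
$l{\left(o \right)} = 7$ ($l{\left(o \right)} = 7 + \frac{0}{o} = 7 + 0 = 7$)
$T = 0$ ($T = 7 \cdot 0 \cdot 0 = 0 \cdot 0 = 0$)
$N{\left(n,x \right)} = 1 + n$ ($N{\left(n,x \right)} = n + 1 = 1 + n$)
$\left(-20 + 40\right) N{\left(1,-8 \right)} \left(-4 + 6\right) T = \left(-20 + 40\right) \left(1 + 1\right) \left(-4 + 6\right) 0 = 20 \cdot 2 \cdot 2 \cdot 0 = 40 \cdot 0 = 0$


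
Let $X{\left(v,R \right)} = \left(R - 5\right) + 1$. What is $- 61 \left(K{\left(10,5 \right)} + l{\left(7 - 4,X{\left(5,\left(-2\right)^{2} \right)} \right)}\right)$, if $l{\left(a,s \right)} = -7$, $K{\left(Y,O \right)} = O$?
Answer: $122$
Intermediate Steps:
$X{\left(v,R \right)} = -4 + R$ ($X{\left(v,R \right)} = \left(-5 + R\right) + 1 = -4 + R$)
$- 61 \left(K{\left(10,5 \right)} + l{\left(7 - 4,X{\left(5,\left(-2\right)^{2} \right)} \right)}\right) = - 61 \left(5 - 7\right) = \left(-61\right) \left(-2\right) = 122$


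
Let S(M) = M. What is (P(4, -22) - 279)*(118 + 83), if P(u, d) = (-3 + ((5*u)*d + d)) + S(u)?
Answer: -148740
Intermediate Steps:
P(u, d) = -3 + d + u + 5*d*u (P(u, d) = (-3 + ((5*u)*d + d)) + u = (-3 + (5*d*u + d)) + u = (-3 + (d + 5*d*u)) + u = (-3 + d + 5*d*u) + u = -3 + d + u + 5*d*u)
(P(4, -22) - 279)*(118 + 83) = ((-3 - 22 + 4 + 5*(-22)*4) - 279)*(118 + 83) = ((-3 - 22 + 4 - 440) - 279)*201 = (-461 - 279)*201 = -740*201 = -148740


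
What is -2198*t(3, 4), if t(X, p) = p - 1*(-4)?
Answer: -17584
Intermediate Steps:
t(X, p) = 4 + p (t(X, p) = p + 4 = 4 + p)
-2198*t(3, 4) = -2198*(4 + 4) = -2198*8 = -17584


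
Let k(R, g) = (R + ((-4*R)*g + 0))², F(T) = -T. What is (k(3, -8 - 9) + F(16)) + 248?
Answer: 43081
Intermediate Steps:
k(R, g) = (R - 4*R*g)² (k(R, g) = (R + (-4*R*g + 0))² = (R - 4*R*g)²)
(k(3, -8 - 9) + F(16)) + 248 = (3²*(-1 + 4*(-8 - 9))² - 1*16) + 248 = (9*(-1 + 4*(-17))² - 16) + 248 = (9*(-1 - 68)² - 16) + 248 = (9*(-69)² - 16) + 248 = (9*4761 - 16) + 248 = (42849 - 16) + 248 = 42833 + 248 = 43081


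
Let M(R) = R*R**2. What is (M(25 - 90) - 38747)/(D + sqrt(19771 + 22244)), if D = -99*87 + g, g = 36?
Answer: 447965274/12253819 + 156686*sqrt(42015)/36761457 ≈ 37.431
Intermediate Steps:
M(R) = R**3
D = -8577 (D = -99*87 + 36 = -8613 + 36 = -8577)
(M(25 - 90) - 38747)/(D + sqrt(19771 + 22244)) = ((25 - 90)**3 - 38747)/(-8577 + sqrt(19771 + 22244)) = ((-65)**3 - 38747)/(-8577 + sqrt(42015)) = (-274625 - 38747)/(-8577 + sqrt(42015)) = -313372/(-8577 + sqrt(42015))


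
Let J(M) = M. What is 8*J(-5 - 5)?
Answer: -80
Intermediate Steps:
8*J(-5 - 5) = 8*(-5 - 5) = 8*(-10) = -80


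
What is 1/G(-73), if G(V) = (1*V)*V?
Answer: 1/5329 ≈ 0.00018765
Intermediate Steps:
G(V) = V² (G(V) = V*V = V²)
1/G(-73) = 1/((-73)²) = 1/5329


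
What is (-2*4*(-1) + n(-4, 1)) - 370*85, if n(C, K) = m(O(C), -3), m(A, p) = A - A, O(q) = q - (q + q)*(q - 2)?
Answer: -31442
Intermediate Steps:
O(q) = q - 2*q*(-2 + q)
m(A, p) = 0
n(C, K) = 0
(-2*4*(-1) + n(-4, 1)) - 370*85 = (-2*4*(-1) + 0) - 370*85 = (-8*(-1) + 0) - 31450 = (8 + 0) - 31450 = 8 - 31450 = -31442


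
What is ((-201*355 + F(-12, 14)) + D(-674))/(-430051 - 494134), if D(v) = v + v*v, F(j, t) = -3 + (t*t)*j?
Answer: -379892/924185 ≈ -0.41106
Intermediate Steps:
F(j, t) = -3 + j*t² (F(j, t) = -3 + t²*j = -3 + j*t²)
D(v) = v + v²
((-201*355 + F(-12, 14)) + D(-674))/(-430051 - 494134) = ((-201*355 + (-3 - 12*14²)) - 674*(1 - 674))/(-430051 - 494134) = ((-71355 + (-3 - 12*196)) - 674*(-673))/(-924185) = ((-71355 + (-3 - 2352)) + 453602)*(-1/924185) = ((-71355 - 2355) + 453602)*(-1/924185) = (-73710 + 453602)*(-1/924185) = 379892*(-1/924185) = -379892/924185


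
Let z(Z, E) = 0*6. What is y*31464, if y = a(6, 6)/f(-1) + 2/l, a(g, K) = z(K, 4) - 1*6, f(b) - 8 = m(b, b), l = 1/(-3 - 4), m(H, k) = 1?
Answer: -461472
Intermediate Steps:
l = -⅐ (l = 1/(-7) = -⅐ ≈ -0.14286)
f(b) = 9 (f(b) = 8 + 1 = 9)
z(Z, E) = 0
a(g, K) = -6 (a(g, K) = 0 - 1*6 = 0 - 6 = -6)
y = -44/3 (y = -6/9 + 2/(-⅐) = -6*⅑ + 2*(-7) = -⅔ - 14 = -44/3 ≈ -14.667)
y*31464 = -44/3*31464 = -461472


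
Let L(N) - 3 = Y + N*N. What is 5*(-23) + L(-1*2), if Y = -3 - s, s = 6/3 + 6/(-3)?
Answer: -111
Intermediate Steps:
s = 0 (s = 6*(⅓) + 6*(-⅓) = 2 - 2 = 0)
Y = -3 (Y = -3 - 1*0 = -3 + 0 = -3)
L(N) = N² (L(N) = 3 + (-3 + N*N) = 3 + (-3 + N²) = N²)
5*(-23) + L(-1*2) = 5*(-23) + (-1*2)² = -115 + (-2)² = -115 + 4 = -111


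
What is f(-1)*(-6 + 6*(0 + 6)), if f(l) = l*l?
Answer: 30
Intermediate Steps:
f(l) = l²
f(-1)*(-6 + 6*(0 + 6)) = (-1)²*(-6 + 6*(0 + 6)) = 1*(-6 + 6*6) = 1*(-6 + 36) = 1*30 = 30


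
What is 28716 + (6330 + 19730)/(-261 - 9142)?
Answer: 269990488/9403 ≈ 28713.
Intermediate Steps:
28716 + (6330 + 19730)/(-261 - 9142) = 28716 + 26060/(-9403) = 28716 + 26060*(-1/9403) = 28716 - 26060/9403 = 269990488/9403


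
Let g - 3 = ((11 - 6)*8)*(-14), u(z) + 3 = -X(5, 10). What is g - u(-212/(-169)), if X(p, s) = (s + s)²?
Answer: -154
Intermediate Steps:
X(p, s) = 4*s² (X(p, s) = (2*s)² = 4*s²)
u(z) = -403 (u(z) = -3 - 4*10² = -3 - 4*100 = -3 - 1*400 = -3 - 400 = -403)
g = -557 (g = 3 + ((11 - 6)*8)*(-14) = 3 + (5*8)*(-14) = 3 + 40*(-14) = 3 - 560 = -557)
g - u(-212/(-169)) = -557 - 1*(-403) = -557 + 403 = -154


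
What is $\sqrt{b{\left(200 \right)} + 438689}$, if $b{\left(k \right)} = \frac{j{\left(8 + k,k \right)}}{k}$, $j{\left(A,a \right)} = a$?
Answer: $\sqrt{438690} \approx 662.34$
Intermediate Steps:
$b{\left(k \right)} = 1$ ($b{\left(k \right)} = \frac{k}{k} = 1$)
$\sqrt{b{\left(200 \right)} + 438689} = \sqrt{1 + 438689} = \sqrt{438690}$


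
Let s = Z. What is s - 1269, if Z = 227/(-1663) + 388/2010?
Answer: -2120804248/1671315 ≈ -1268.9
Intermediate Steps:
Z = 94487/1671315 (Z = 227*(-1/1663) + 388*(1/2010) = -227/1663 + 194/1005 = 94487/1671315 ≈ 0.056535)
s = 94487/1671315 ≈ 0.056535
s - 1269 = 94487/1671315 - 1269 = -2120804248/1671315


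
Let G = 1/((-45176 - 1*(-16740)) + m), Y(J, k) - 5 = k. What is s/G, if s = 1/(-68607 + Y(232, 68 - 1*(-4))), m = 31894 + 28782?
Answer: -3224/6853 ≈ -0.47045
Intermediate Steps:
Y(J, k) = 5 + k
m = 60676
G = 1/32240 (G = 1/((-45176 - 1*(-16740)) + 60676) = 1/((-45176 + 16740) + 60676) = 1/(-28436 + 60676) = 1/32240 ≈ 3.1017e-5)
s = -1/68530 (s = 1/(-68607 + (5 + (68 - 1*(-4)))) = 1/(-68607 + (5 + (68 + 4))) = 1/(-68607 + (5 + 72)) = 1/(-68607 + 77) = 1/(-68530) = -1/68530 ≈ -1.4592e-5)
s/G = -1/(68530*1/32240) = -1/68530*32240 = -3224/6853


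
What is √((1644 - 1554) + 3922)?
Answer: 2*√1003 ≈ 63.340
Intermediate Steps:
√((1644 - 1554) + 3922) = √(90 + 3922) = √4012 = 2*√1003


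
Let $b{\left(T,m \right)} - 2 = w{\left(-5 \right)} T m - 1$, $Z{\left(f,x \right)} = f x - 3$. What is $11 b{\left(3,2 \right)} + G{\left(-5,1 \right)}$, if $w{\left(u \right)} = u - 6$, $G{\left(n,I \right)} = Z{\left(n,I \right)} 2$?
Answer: $-731$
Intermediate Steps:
$Z{\left(f,x \right)} = -3 + f x$
$G{\left(n,I \right)} = -6 + 2 I n$ ($G{\left(n,I \right)} = \left(-3 + n I\right) 2 = \left(-3 + I n\right) 2 = -6 + 2 I n$)
$w{\left(u \right)} = -6 + u$ ($w{\left(u \right)} = u - 6 = -6 + u$)
$b{\left(T,m \right)} = 1 - 11 T m$ ($b{\left(T,m \right)} = 2 + \left(\left(-6 - 5\right) T m - 1\right) = 2 + \left(- 11 T m - 1\right) = 2 - \left(1 + 11 T m\right) = 1 - 11 T m$)
$11 b{\left(3,2 \right)} + G{\left(-5,1 \right)} = 11 \left(1 - 33 \cdot 2\right) + \left(-6 + 2 \cdot 1 \left(-5\right)\right) = 11 \left(1 - 66\right) - 16 = 11 \left(-65\right) - 16 = -715 - 16 = -731$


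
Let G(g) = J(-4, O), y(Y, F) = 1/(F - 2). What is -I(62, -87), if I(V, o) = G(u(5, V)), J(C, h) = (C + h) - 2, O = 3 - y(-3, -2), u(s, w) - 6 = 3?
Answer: 11/4 ≈ 2.7500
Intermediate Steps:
y(Y, F) = 1/(-2 + F)
u(s, w) = 9 (u(s, w) = 6 + 3 = 9)
O = 13/4 (O = 3 - 1/(-2 - 2) = 3 - 1/(-4) = 3 - 1*(-¼) = 3 + ¼ = 13/4 ≈ 3.2500)
J(C, h) = -2 + C + h
G(g) = -11/4 (G(g) = -2 - 4 + 13/4 = -11/4)
I(V, o) = -11/4
-I(62, -87) = -1*(-11/4) = 11/4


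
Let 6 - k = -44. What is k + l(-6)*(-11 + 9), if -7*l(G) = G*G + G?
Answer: 410/7 ≈ 58.571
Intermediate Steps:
k = 50 (k = 6 - 1*(-44) = 6 + 44 = 50)
l(G) = -G/7 - G²/7 (l(G) = -(G*G + G)/7 = -(G² + G)/7 = -(G + G²)/7 = -G/7 - G²/7)
k + l(-6)*(-11 + 9) = 50 + (-⅐*(-6)*(1 - 6))*(-11 + 9) = 50 - ⅐*(-6)*(-5)*(-2) = 50 - 30/7*(-2) = 50 + 60/7 = 410/7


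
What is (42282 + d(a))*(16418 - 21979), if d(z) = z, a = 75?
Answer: -235547277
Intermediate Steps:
(42282 + d(a))*(16418 - 21979) = (42282 + 75)*(16418 - 21979) = 42357*(-5561) = -235547277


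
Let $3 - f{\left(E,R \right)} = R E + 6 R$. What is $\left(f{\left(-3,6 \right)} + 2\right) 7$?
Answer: $-91$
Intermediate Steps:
$f{\left(E,R \right)} = 3 - 6 R - E R$ ($f{\left(E,R \right)} = 3 - \left(R E + 6 R\right) = 3 - \left(E R + 6 R\right) = 3 - \left(6 R + E R\right) = 3 - 6 R - E R$)
$\left(f{\left(-3,6 \right)} + 2\right) 7 = \left(\left(3 - 36 - \left(-3\right) 6\right) + 2\right) 7 = \left(\left(3 - 36 + 18\right) + 2\right) 7 = \left(-15 + 2\right) 7 = \left(-13\right) 7 = -91$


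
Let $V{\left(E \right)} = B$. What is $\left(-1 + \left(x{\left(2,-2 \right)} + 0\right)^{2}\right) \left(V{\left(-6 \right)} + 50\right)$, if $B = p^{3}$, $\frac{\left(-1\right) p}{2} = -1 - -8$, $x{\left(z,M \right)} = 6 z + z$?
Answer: $-525330$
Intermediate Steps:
$x{\left(z,M \right)} = 7 z$
$p = -14$ ($p = - 2 \left(-1 - -8\right) = - 2 \left(-1 + 8\right) = \left(-2\right) 7 = -14$)
$B = -2744$ ($B = \left(-14\right)^{3} = -2744$)
$V{\left(E \right)} = -2744$
$\left(-1 + \left(x{\left(2,-2 \right)} + 0\right)^{2}\right) \left(V{\left(-6 \right)} + 50\right) = \left(-1 + \left(7 \cdot 2 + 0\right)^{2}\right) \left(-2744 + 50\right) = \left(-1 + \left(14 + 0\right)^{2}\right) \left(-2694\right) = \left(-1 + 14^{2}\right) \left(-2694\right) = \left(-1 + 196\right) \left(-2694\right) = 195 \left(-2694\right) = -525330$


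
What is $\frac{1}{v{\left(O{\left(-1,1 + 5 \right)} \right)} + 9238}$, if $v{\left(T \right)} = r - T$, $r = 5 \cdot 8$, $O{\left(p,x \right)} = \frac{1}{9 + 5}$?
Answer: $\frac{14}{129891} \approx 0.00010778$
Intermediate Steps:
$O{\left(p,x \right)} = \frac{1}{14}$
$r = 40$
$v{\left(T \right)} = 40 - T$
$\frac{1}{v{\left(O{\left(-1,1 + 5 \right)} \right)} + 9238} = \frac{1}{\left(40 - \frac{1}{14}\right) + 9238} = \frac{1}{\frac{559}{14} + 9238} = \frac{1}{\frac{129891}{14}} = \frac{14}{129891}$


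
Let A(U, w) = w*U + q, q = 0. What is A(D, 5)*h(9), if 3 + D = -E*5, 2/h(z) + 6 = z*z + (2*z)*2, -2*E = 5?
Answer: 95/111 ≈ 0.85586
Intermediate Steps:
E = -5/2 (E = -1/2*5 = -5/2 ≈ -2.5000)
h(z) = 2/(-6 + z**2 + 4*z) (h(z) = 2/(-6 + (z*z + (2*z)*2)) = 2/(-6 + (z**2 + 4*z)) = 2/(-6 + z**2 + 4*z))
D = 19/2 (D = -3 - 1*(-5/2)*5 = -3 + (5/2)*5 = -3 + 25/2 = 19/2 ≈ 9.5000)
A(U, w) = U*w (A(U, w) = w*U + 0 = U*w + 0 = U*w)
A(D, 5)*h(9) = ((19/2)*5)*(2/(-6 + 9**2 + 4*9)) = 95*(2/(-6 + 81 + 36))/2 = 95*(2/111)/2 = 95*(2*(1/111))/2 = (95/2)*(2/111) = 95/111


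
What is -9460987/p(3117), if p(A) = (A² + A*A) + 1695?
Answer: -9460987/19433073 ≈ -0.48685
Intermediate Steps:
p(A) = 1695 + 2*A² (p(A) = (A² + A²) + 1695 = 2*A² + 1695 = 1695 + 2*A²)
-9460987/p(3117) = -9460987/(1695 + 2*3117²) = -9460987/(1695 + 2*9715689) = -9460987/(1695 + 19431378) = -9460987/19433073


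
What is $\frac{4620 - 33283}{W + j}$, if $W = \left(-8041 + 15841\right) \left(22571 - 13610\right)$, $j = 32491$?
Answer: $- \frac{28663}{69928291} \approx -0.00040989$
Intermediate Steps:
$W = 69895800$ ($W = 7800 \cdot 8961 = 69895800$)
$\frac{4620 - 33283}{W + j} = \frac{4620 - 33283}{69895800 + 32491} = - \frac{28663}{69928291}$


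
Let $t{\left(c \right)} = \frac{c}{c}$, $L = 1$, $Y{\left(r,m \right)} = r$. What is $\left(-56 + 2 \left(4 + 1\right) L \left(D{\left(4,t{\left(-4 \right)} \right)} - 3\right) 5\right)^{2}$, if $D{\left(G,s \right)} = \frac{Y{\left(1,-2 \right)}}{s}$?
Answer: $24336$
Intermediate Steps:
$t{\left(c \right)} = 1$
$D{\left(G,s \right)} = \frac{1}{s}$ ($D{\left(G,s \right)} = 1 \frac{1}{s} = \frac{1}{s}$)
$\left(-56 + 2 \left(4 + 1\right) L \left(D{\left(4,t{\left(-4 \right)} \right)} - 3\right) 5\right)^{2} = \left(-56 + 2 \left(4 + 1\right) 1 \left(1^{-1} - 3\right) 5\right)^{2} = \left(-56 + 2 \cdot 5 \cdot 1 \left(1 - 3\right) 5\right)^{2} = \left(-56 + 2 \cdot 5 \left(-2\right) 5\right)^{2} = \left(-56 + 2 \left(-10\right) 5\right)^{2} = \left(-56 - 100\right)^{2} = \left(-156\right)^{2} = 24336$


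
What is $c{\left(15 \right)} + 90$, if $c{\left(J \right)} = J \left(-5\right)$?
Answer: $15$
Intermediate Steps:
$c{\left(J \right)} = - 5 J$
$c{\left(15 \right)} + 90 = \left(-5\right) 15 + 90 = -75 + 90 = 15$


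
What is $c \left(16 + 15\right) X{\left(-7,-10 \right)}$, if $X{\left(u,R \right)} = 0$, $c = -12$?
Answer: $0$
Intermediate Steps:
$c \left(16 + 15\right) X{\left(-7,-10 \right)} = - 12 \left(16 + 15\right) 0 = \left(-12\right) 31 \cdot 0 = \left(-372\right) 0 = 0$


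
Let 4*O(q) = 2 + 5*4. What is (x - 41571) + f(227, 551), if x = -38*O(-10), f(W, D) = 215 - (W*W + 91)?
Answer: -93185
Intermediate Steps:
O(q) = 11/2 (O(q) = (2 + 5*4)/4 = (2 + 20)/4 = (¼)*22 = 11/2)
f(W, D) = 124 - W² (f(W, D) = 215 - (W² + 91) = 215 - (91 + W²) = 215 + (-91 - W²) = 124 - W²)
x = -209 (x = -38*11/2 = -209)
(x - 41571) + f(227, 551) = (-209 - 41571) + (124 - 1*227²) = -41780 + (124 - 1*51529) = -41780 + (124 - 51529) = -41780 - 51405 = -93185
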